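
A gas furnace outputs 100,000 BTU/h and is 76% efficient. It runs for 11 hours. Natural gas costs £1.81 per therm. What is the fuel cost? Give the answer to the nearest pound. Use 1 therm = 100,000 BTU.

Heat delivered = 100,000 BTU/h × 11 h = 1,100,000 BTU
Gas input = 1,100,000 / 0.76 = 1,447,368 BTU
= 1,447,368 / 100,000 = 14.47 therm
Cost = 14.47 × £1.81/therm = £26.20 ≈ £26

£26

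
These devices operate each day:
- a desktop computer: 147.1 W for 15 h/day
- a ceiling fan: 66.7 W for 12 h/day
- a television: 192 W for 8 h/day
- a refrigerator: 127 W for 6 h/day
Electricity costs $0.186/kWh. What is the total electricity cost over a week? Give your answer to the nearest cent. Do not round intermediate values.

desktop computer: 147.1 W × 15 h × 7 d = 15,446 Wh = 15.45 kWh
ceiling fan: 66.7 W × 12 h × 7 d = 5,603 Wh = 5.603 kWh
television: 192 W × 8 h × 7 d = 10,752 Wh = 10.75 kWh
refrigerator: 127 W × 6 h × 7 d = 5,334 Wh = 5.334 kWh
Total energy = 15.45 + 5.603 + 10.75 + 5.334 = 37.13 kWh
Cost = 37.13 kWh × $0.186 = $6.91

$6.91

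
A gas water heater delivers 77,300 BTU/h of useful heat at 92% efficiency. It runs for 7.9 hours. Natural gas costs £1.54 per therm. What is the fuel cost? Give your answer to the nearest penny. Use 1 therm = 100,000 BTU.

£10.22

Heat delivered = 77,300 BTU/h × 7.9 h = 610,670 BTU
Gas input = 610,670 / 0.92 = 663,772 BTU
= 663,772 / 100,000 = 6.638 therm
Cost = 6.638 × £1.54/therm = £10.22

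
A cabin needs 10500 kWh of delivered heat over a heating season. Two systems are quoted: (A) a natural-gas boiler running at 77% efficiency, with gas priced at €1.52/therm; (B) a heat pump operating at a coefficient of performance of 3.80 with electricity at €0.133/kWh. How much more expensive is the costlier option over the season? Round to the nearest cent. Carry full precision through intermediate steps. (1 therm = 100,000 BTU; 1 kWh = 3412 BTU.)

Heat load = 10500 kWh × 3412 = 35,826,000 BTU
Gas: input = 35,826,000 / 0.77 = 46,527,273 BTU = 465.3 therm → 465.3 × €1.52 = €707.21
Heat pump: 35,826,000 BTU / 3412 = 10,500 kWh heat; / 3.80 = 2,763 kWh in → × €0.133 = €367.50
Difference = |€707.21 − €367.50| = €339.71

€339.71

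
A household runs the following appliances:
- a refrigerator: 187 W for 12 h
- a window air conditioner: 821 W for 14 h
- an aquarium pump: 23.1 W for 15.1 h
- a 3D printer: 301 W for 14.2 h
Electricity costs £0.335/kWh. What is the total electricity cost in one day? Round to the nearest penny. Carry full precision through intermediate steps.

refrigerator: 187 W × 12 h = 2,244 Wh = 2.244 kWh
window air conditioner: 821 W × 14 h = 11,494 Wh = 11.49 kWh
aquarium pump: 23.1 W × 15.1 h = 349 Wh = 0.3488 kWh
3D printer: 301 W × 14.2 h = 4,274 Wh = 4.274 kWh
Total energy = 2.244 + 11.49 + 0.3488 + 4.274 = 18.36 kWh
Cost = 18.36 kWh × £0.335 = £6.15

£6.15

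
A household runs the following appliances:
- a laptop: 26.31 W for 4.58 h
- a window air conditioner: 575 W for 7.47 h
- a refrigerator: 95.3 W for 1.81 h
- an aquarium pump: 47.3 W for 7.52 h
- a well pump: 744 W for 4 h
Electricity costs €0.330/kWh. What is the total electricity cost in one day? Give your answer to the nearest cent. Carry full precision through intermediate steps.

laptop: 26.31 W × 4.58 h = 120 Wh = 0.1205 kWh
window air conditioner: 575 W × 7.47 h = 4,295 Wh = 4.295 kWh
refrigerator: 95.3 W × 1.81 h = 172 Wh = 0.1725 kWh
aquarium pump: 47.3 W × 7.52 h = 356 Wh = 0.3557 kWh
well pump: 744 W × 4 h = 2,976 Wh = 2.976 kWh
Total energy = 0.1205 + 4.295 + 0.1725 + 0.3557 + 2.976 = 7.92 kWh
Cost = 7.92 kWh × €0.330 = €2.61

€2.61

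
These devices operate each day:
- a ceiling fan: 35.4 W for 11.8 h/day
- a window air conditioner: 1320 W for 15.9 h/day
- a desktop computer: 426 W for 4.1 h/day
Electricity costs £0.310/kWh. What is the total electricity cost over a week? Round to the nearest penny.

ceiling fan: 35.4 W × 11.8 h × 7 d = 2,924 Wh = 2.924 kWh
window air conditioner: 1320 W × 15.9 h × 7 d = 146,916 Wh = 146.9 kWh
desktop computer: 426 W × 4.1 h × 7 d = 12,226 Wh = 12.23 kWh
Total energy = 2.924 + 146.9 + 12.23 = 162.1 kWh
Cost = 162.1 kWh × £0.310 = £50.24

£50.24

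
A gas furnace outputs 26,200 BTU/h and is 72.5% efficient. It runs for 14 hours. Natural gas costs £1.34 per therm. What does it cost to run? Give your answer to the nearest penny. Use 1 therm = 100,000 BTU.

£6.78

Heat delivered = 26,200 BTU/h × 14 h = 366,800 BTU
Gas input = 366,800 / 0.725 = 505,931 BTU
= 505,931 / 100,000 = 5.059 therm
Cost = 5.059 × £1.34/therm = £6.78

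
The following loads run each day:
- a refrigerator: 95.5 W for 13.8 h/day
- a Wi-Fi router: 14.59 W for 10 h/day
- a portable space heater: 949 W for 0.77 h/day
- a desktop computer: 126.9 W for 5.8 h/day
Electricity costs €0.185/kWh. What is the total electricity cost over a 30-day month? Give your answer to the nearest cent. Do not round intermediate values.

€16.26

refrigerator: 95.5 W × 13.8 h × 30 d = 39,537 Wh = 39.54 kWh
Wi-Fi router: 14.59 W × 10 h × 30 d = 4,377 Wh = 4.377 kWh
portable space heater: 949 W × 0.77 h × 30 d = 21,922 Wh = 21.92 kWh
desktop computer: 126.9 W × 5.8 h × 30 d = 22,081 Wh = 22.08 kWh
Total energy = 39.54 + 4.377 + 21.92 + 22.08 = 87.92 kWh
Cost = 87.92 kWh × €0.185 = €16.26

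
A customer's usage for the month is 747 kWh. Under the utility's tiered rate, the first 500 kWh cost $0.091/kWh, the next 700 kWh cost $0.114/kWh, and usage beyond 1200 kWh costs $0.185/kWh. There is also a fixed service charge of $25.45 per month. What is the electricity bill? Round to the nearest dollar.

$99

First 500 kWh × $0.091 = $45.50
Next 247 kWh × $0.114 = $28.16
Remaining tier: 0 kWh (not reached)
Energy charge = $73.66; + service $25.45 = $99.11 ≈ $99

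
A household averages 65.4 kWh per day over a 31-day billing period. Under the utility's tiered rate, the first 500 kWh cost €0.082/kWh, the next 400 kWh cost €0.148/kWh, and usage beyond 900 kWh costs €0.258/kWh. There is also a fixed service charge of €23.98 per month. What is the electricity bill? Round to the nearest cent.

€415.05

Usage = 65.4 kWh/day × 31 days = 2027.4 kWh
First 500 kWh × €0.082 = €41.00
Next 400 kWh × €0.148 = €59.20
Remaining 1127.4 kWh × €0.258 = €290.87
Energy charge = €391.07; + service €23.98 = €415.05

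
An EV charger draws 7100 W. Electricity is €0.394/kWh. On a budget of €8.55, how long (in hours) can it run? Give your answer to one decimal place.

Energy budget = €8.55 / €0.394 per kWh = 21.7 kWh = 21,701 Wh
Runtime = 21,701 Wh / 7100 W = 3.056 h

3.1 h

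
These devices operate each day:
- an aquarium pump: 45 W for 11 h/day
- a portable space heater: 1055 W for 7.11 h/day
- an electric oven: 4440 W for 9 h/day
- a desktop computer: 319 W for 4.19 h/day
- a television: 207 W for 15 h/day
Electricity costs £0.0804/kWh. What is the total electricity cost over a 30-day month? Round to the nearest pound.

£126

aquarium pump: 45 W × 11 h × 30 d = 14,850 Wh = 14.85 kWh
portable space heater: 1055 W × 7.11 h × 30 d = 225,032 Wh = 225 kWh
electric oven: 4440 W × 9 h × 30 d = 1,198,800 Wh = 1,199 kWh
desktop computer: 319 W × 4.19 h × 30 d = 40,098 Wh = 40.1 kWh
television: 207 W × 15 h × 30 d = 93,150 Wh = 93.15 kWh
Total energy = 14.85 + 225 + 1,199 + 40.1 + 93.15 = 1,572 kWh
Cost = 1,572 kWh × £0.0804 = £126.38 ≈ £126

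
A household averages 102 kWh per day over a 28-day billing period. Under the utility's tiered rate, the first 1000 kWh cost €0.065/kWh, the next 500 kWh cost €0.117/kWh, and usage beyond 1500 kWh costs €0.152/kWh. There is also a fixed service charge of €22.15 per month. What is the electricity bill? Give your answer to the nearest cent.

Usage = 102 kWh/day × 28 days = 2856 kWh
First 1000 kWh × €0.065 = €65.00
Next 500 kWh × €0.117 = €58.50
Remaining 1356 kWh × €0.152 = €206.11
Energy charge = €329.61; + service €22.15 = €351.76

€351.76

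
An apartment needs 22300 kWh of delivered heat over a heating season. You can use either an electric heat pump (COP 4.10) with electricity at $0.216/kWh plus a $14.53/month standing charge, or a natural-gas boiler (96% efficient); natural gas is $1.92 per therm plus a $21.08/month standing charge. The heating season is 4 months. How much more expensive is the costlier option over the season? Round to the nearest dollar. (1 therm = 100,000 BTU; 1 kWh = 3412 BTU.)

Heat load = 22300 kWh × 3412 = 76,087,600 BTU
Gas: input = 76,087,600 / 0.96 = 79,257,917 BTU = 792.6 therm → 792.6 × $1.92 = $1,521.75; + 4 × $21.08 standing = $1,606.07
Heat pump: 76,087,600 BTU / 3412 = 22,300 kWh heat; / 4.10 = 5,439 kWh in → × $0.216 = $1,174.83; + 4 × $14.53 standing = $1,232.95
Difference = |$1,606.07 − $1,232.95| = $373.12 ≈ $373

$373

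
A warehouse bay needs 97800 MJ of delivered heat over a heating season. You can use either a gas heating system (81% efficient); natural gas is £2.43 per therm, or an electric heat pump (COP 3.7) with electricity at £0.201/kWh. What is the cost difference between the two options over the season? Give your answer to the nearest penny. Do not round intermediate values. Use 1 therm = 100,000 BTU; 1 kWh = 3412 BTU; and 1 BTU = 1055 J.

£1305.09

Heat load = 97800 MJ = 97,800,000,000 J / 1055 = 92,701,422 BTU
Gas: input = 92,701,422 / 0.81 = 114,446,200 BTU = 1,144 therm → 1,144 × £2.43 = £2,781.04
Heat pump: 92,701,422 BTU / 3412 = 27,170 kWh heat; / 3.7 = 7,343 kWh in → × £0.201 = £1,475.95
Difference = |£2,781.04 − £1,475.95| = £1,305.09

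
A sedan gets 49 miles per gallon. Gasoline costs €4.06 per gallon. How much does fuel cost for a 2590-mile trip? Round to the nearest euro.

€215

Fuel = 2590 mi / 49 mpg = 52.86 gal
Cost = 52.86 gal × €4.06/gal = €214.60 ≈ €215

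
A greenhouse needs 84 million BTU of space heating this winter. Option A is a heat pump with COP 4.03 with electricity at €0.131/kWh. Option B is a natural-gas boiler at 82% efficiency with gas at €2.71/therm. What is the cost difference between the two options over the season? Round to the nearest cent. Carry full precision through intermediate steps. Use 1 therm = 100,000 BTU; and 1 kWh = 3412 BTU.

Heat load = 84 × 10⁶ BTU = 84,000,000 BTU
Gas: input = 84,000,000 / 0.82 = 102,439,024 BTU = 1,024 therm → 1,024 × €2.71 = €2,776.10
Heat pump: 84,000,000 BTU / 3412 = 24,620 kWh heat; / 4.03 = 6,109 kWh in → × €0.131 = €800.27
Difference = |€2,776.10 − €800.27| = €1,975.83

€1975.83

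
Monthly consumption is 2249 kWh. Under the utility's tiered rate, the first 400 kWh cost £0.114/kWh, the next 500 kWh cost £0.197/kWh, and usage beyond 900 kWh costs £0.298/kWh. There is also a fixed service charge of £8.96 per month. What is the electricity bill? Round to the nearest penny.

First 400 kWh × £0.114 = £45.60
Next 500 kWh × £0.197 = £98.50
Remaining 1349 kWh × £0.298 = £402.00
Energy charge = £546.10; + service £8.96 = £555.06

£555.06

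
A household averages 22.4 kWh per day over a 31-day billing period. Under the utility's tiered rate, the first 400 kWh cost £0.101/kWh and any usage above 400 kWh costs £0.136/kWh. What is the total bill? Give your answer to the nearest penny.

£80.44

Usage = 22.4 kWh/day × 31 days = 694.4 kWh
First 400 kWh × £0.101 = £40.40
Remaining 294.4 kWh × £0.136 = £40.04
Total = £80.44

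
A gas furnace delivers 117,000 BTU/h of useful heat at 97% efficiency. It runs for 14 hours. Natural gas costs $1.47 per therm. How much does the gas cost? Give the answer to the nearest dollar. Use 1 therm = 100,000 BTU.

Heat delivered = 117,000 BTU/h × 14 h = 1,638,000 BTU
Gas input = 1,638,000 / 0.97 = 1,688,660 BTU
= 1,688,660 / 100,000 = 16.89 therm
Cost = 16.89 × $1.47/therm = $24.82 ≈ $25

$25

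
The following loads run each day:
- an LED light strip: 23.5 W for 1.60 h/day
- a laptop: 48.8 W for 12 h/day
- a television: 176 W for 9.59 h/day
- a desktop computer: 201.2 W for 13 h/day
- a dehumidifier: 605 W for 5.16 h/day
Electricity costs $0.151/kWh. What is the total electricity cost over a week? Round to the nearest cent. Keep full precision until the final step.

LED light strip: 23.5 W × 1.60 h × 7 d = 263 Wh = 0.2632 kWh
laptop: 48.8 W × 12 h × 7 d = 4,099 Wh = 4.099 kWh
television: 176 W × 9.59 h × 7 d = 11,815 Wh = 11.81 kWh
desktop computer: 201.2 W × 13 h × 7 d = 18,309 Wh = 18.31 kWh
dehumidifier: 605 W × 5.16 h × 7 d = 21,853 Wh = 21.85 kWh
Total energy = 0.2632 + 4.099 + 11.81 + 18.31 + 21.85 = 56.34 kWh
Cost = 56.34 kWh × $0.151 = $8.51

$8.51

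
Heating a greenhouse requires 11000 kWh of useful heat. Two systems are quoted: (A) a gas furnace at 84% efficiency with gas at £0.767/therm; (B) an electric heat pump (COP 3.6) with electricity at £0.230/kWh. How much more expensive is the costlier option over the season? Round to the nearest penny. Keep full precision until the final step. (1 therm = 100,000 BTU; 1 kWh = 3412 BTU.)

Heat load = 11000 kWh × 3412 = 37,532,000 BTU
Gas: input = 37,532,000 / 0.84 = 44,680,952 BTU = 446.8 therm → 446.8 × £0.767 = £342.70
Heat pump: 37,532,000 BTU / 3412 = 11,000 kWh heat; / 3.6 = 3,056 kWh in → × £0.230 = £702.78
Difference = |£342.70 − £702.78| = £360.07

£360.07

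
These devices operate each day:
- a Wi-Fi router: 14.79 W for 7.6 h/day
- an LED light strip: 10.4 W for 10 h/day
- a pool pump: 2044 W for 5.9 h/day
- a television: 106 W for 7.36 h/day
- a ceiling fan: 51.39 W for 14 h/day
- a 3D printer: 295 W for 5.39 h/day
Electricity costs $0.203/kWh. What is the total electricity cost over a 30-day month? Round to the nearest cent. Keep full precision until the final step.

Wi-Fi router: 14.79 W × 7.6 h × 30 d = 3,372 Wh = 3.372 kWh
LED light strip: 10.4 W × 10 h × 30 d = 3,120 Wh = 3.12 kWh
pool pump: 2044 W × 5.9 h × 30 d = 361,788 Wh = 361.8 kWh
television: 106 W × 7.36 h × 30 d = 23,405 Wh = 23.4 kWh
ceiling fan: 51.39 W × 14 h × 30 d = 21,584 Wh = 21.58 kWh
3D printer: 295 W × 5.39 h × 30 d = 47,702 Wh = 47.7 kWh
Total energy = 3.372 + 3.12 + 361.8 + 23.4 + 21.58 + 47.7 = 461 kWh
Cost = 461 kWh × $0.203 = $93.58

$93.58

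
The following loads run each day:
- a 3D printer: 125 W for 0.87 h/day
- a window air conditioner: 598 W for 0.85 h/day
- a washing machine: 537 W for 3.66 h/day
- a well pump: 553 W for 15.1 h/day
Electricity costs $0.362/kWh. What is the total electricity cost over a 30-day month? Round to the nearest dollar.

3D printer: 125 W × 0.87 h × 30 d = 3,262 Wh = 3.263 kWh
window air conditioner: 598 W × 0.85 h × 30 d = 15,249 Wh = 15.25 kWh
washing machine: 537 W × 3.66 h × 30 d = 58,963 Wh = 58.96 kWh
well pump: 553 W × 15.1 h × 30 d = 250,509 Wh = 250.5 kWh
Total energy = 3.263 + 15.25 + 58.96 + 250.5 = 328 kWh
Cost = 328 kWh × $0.362 = $118.73 ≈ $119

$119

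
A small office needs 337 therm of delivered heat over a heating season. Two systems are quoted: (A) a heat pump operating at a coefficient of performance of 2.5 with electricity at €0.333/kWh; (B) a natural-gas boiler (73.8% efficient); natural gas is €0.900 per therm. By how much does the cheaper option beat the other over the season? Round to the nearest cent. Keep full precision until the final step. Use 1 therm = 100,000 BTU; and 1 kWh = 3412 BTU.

Heat load = 337 therm × 100,000 = 33,700,000 BTU
Gas: input = 33,700,000 / 0.738 = 45,663,957 BTU = 456.6 therm → 456.6 × €0.900 = €410.98
Heat pump: 33,700,000 BTU / 3412 = 9,877 kWh heat; / 2.5 = 3,951 kWh in → × €0.333 = €1,315.60
Difference = |€410.98 − €1,315.60| = €904.63

€904.63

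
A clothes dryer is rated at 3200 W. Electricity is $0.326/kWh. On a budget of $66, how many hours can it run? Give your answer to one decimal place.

Energy budget = $66 / $0.326 per kWh = 202.5 kWh = 202,454 Wh
Runtime = 202,454 Wh / 3200 W = 63.27 h

63.3 h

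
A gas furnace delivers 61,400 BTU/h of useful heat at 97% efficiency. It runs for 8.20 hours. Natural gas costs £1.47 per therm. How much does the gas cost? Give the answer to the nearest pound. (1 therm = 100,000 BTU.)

Heat delivered = 61,400 BTU/h × 8.20 h = 503,480 BTU
Gas input = 503,480 / 0.97 = 519,052 BTU
= 519,052 / 100,000 = 5.191 therm
Cost = 5.191 × £1.47/therm = £7.63 ≈ £8

£8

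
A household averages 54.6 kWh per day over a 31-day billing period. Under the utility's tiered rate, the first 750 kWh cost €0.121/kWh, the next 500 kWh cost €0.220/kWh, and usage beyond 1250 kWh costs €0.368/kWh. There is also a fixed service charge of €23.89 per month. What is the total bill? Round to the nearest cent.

€387.52

Usage = 54.6 kWh/day × 31 days = 1692.6 kWh
First 750 kWh × €0.121 = €90.75
Next 500 kWh × €0.220 = €110.00
Remaining 442.6 kWh × €0.368 = €162.88
Energy charge = €363.63; + service €23.89 = €387.52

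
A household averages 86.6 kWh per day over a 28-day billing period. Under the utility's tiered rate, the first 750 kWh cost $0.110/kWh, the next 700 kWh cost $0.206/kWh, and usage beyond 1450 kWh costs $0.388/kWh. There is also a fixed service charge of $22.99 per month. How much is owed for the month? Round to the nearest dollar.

$628

Usage = 86.6 kWh/day × 28 days = 2424.8 kWh
First 750 kWh × $0.110 = $82.50
Next 700 kWh × $0.206 = $144.20
Remaining 974.8 kWh × $0.388 = $378.22
Energy charge = $604.92; + service $22.99 = $627.91 ≈ $628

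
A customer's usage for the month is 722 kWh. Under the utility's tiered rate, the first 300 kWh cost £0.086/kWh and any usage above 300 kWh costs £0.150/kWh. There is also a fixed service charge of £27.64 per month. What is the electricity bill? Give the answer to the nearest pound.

First 300 kWh × £0.086 = £25.80
Remaining 422 kWh × £0.150 = £63.30
Energy charge = £89.10; + service £27.64 = £116.74 ≈ £117

£117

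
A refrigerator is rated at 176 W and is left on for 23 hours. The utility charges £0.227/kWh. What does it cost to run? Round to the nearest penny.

£0.92

Energy = 176 W × 23 h = 4,048 Wh = 4.048 kWh
Cost = 4.048 kWh × £0.227/kWh = £0.92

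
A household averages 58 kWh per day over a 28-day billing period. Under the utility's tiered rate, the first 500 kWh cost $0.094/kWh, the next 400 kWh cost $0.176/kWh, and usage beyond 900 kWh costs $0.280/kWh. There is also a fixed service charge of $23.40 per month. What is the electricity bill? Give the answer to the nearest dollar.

Usage = 58 kWh/day × 28 days = 1624 kWh
First 500 kWh × $0.094 = $47.00
Next 400 kWh × $0.176 = $70.40
Remaining 724 kWh × $0.280 = $202.72
Energy charge = $320.12; + service $23.40 = $343.52 ≈ $344

$344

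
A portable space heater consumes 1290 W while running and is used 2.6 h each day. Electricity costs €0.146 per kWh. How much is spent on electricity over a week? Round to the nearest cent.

€3.43

Energy = 1290 W × 2.6 h/day × 7 days = 23,478 Wh = 23.48 kWh
Cost = 23.48 kWh × €0.146/kWh = €3.43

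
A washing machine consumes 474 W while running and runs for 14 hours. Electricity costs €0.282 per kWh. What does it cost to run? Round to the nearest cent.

€1.87

Energy = 474 W × 14 h = 6,636 Wh = 6.636 kWh
Cost = 6.636 kWh × €0.282/kWh = €1.87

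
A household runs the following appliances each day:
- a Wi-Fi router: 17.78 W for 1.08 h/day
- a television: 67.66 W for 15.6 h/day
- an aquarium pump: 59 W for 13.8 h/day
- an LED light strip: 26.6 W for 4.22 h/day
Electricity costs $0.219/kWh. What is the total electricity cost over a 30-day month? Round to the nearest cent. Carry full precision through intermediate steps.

$13.15

Wi-Fi router: 17.78 W × 1.08 h × 30 d = 576 Wh = 0.5761 kWh
television: 67.66 W × 15.6 h × 30 d = 31,665 Wh = 31.66 kWh
aquarium pump: 59 W × 13.8 h × 30 d = 24,426 Wh = 24.43 kWh
LED light strip: 26.6 W × 4.22 h × 30 d = 3,368 Wh = 3.368 kWh
Total energy = 0.5761 + 31.66 + 24.43 + 3.368 = 60.03 kWh
Cost = 60.03 kWh × $0.219 = $13.15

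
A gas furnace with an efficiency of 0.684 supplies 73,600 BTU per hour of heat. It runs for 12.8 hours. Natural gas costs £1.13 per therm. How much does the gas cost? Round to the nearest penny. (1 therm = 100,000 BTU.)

Heat delivered = 73,600 BTU/h × 12.8 h = 942,080 BTU
Gas input = 942,080 / 0.684 = 1,377,310 BTU
= 1,377,310 / 100,000 = 13.77 therm
Cost = 13.77 × £1.13/therm = £15.56

£15.56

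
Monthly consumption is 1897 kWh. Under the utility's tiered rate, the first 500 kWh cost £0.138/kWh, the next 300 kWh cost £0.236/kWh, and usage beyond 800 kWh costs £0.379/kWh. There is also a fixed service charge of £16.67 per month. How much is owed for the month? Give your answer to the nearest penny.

£572.23

First 500 kWh × £0.138 = £69.00
Next 300 kWh × £0.236 = £70.80
Remaining 1097 kWh × £0.379 = £415.76
Energy charge = £555.56; + service £16.67 = £572.23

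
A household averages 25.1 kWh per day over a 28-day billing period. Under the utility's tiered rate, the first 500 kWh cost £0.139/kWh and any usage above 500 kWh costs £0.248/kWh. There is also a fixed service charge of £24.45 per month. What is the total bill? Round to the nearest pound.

Usage = 25.1 kWh/day × 28 days = 702.8 kWh
First 500 kWh × £0.139 = £69.50
Remaining 202.8 kWh × £0.248 = £50.29
Energy charge = £119.79; + service £24.45 = £144.24 ≈ £144

£144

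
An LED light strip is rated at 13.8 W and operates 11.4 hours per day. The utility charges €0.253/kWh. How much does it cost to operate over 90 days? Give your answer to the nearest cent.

€3.58

Energy = 13.8 W × 11.4 h/day × 90 days = 14,159 Wh = 14.16 kWh
Cost = 14.16 kWh × €0.253/kWh = €3.58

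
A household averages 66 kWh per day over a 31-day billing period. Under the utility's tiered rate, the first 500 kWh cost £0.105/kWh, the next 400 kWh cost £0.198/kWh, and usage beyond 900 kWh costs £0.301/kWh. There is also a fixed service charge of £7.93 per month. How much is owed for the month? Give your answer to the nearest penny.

Usage = 66 kWh/day × 31 days = 2046 kWh
First 500 kWh × £0.105 = £52.50
Next 400 kWh × £0.198 = £79.20
Remaining 1146 kWh × £0.301 = £344.95
Energy charge = £476.65; + service £7.93 = £484.58

£484.58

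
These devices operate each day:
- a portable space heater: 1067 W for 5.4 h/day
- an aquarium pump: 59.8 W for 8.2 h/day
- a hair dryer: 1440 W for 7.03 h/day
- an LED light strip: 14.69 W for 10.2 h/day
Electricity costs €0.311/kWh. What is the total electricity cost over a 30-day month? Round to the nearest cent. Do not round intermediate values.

€154.18

portable space heater: 1067 W × 5.4 h × 30 d = 172,854 Wh = 172.9 kWh
aquarium pump: 59.8 W × 8.2 h × 30 d = 14,711 Wh = 14.71 kWh
hair dryer: 1440 W × 7.03 h × 30 d = 303,696 Wh = 303.7 kWh
LED light strip: 14.69 W × 10.2 h × 30 d = 4,495 Wh = 4.495 kWh
Total energy = 172.9 + 14.71 + 303.7 + 4.495 = 495.8 kWh
Cost = 495.8 kWh × €0.311 = €154.18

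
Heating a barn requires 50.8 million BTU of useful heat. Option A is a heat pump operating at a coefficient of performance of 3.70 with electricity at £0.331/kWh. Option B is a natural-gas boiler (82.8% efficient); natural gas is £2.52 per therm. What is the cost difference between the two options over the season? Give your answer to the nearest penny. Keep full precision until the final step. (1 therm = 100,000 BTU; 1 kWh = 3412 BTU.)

Heat load = 50.8 × 10⁶ BTU = 50,800,000 BTU
Gas: input = 50,800,000 / 0.828 = 61,352,657 BTU = 613.5 therm → 613.5 × £2.52 = £1,546.09
Heat pump: 50,800,000 BTU / 3412 = 14,890 kWh heat; / 3.70 = 4,024 kWh in → × £0.331 = £1,331.93
Difference = |£1,546.09 − £1,331.93| = £214.16

£214.16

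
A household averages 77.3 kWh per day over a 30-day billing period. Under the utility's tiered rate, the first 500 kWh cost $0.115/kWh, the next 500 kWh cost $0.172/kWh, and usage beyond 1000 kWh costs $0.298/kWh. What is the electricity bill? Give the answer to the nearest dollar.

$537

Usage = 77.3 kWh/day × 30 days = 2319 kWh
First 500 kWh × $0.115 = $57.50
Next 500 kWh × $0.172 = $86.00
Remaining 1319 kWh × $0.298 = $393.06
Total = $536.56 ≈ $537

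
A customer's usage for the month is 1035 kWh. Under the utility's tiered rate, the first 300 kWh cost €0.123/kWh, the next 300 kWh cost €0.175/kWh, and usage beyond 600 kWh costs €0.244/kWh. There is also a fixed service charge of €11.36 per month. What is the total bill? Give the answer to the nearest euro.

First 300 kWh × €0.123 = €36.90
Next 300 kWh × €0.175 = €52.50
Remaining 435 kWh × €0.244 = €106.14
Energy charge = €195.54; + service €11.36 = €206.90 ≈ €207

€207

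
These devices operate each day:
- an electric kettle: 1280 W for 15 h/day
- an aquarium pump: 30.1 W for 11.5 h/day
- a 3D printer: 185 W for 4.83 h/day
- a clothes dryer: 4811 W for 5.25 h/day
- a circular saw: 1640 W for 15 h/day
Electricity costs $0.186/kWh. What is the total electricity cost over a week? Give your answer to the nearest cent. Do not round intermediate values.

$91.53

electric kettle: 1280 W × 15 h × 7 d = 134,400 Wh = 134.4 kWh
aquarium pump: 30.1 W × 11.5 h × 7 d = 2,423 Wh = 2.423 kWh
3D printer: 185 W × 4.83 h × 7 d = 6,255 Wh = 6.255 kWh
clothes dryer: 4811 W × 5.25 h × 7 d = 176,804 Wh = 176.8 kWh
circular saw: 1640 W × 15 h × 7 d = 172,200 Wh = 172.2 kWh
Total energy = 134.4 + 2.423 + 6.255 + 176.8 + 172.2 = 492.1 kWh
Cost = 492.1 kWh × $0.186 = $91.53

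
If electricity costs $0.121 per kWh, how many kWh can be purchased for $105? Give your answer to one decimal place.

867.8 kWh

$105 / $0.121 per kWh = 867.8 kWh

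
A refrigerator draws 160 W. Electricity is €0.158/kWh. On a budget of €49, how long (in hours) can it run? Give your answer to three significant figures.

Energy budget = €49 / €0.158 per kWh = 310.1 kWh = 310,127 Wh
Runtime = 310,127 Wh / 160 W = 1,938 h

1940 h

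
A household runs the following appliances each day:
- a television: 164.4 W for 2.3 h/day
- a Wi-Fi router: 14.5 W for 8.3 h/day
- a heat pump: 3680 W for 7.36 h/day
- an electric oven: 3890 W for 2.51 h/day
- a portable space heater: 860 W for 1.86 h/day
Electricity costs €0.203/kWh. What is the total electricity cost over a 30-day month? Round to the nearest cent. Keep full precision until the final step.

television: 164.4 W × 2.3 h × 30 d = 11,344 Wh = 11.34 kWh
Wi-Fi router: 14.5 W × 8.3 h × 30 d = 3,611 Wh = 3.611 kWh
heat pump: 3680 W × 7.36 h × 30 d = 812,544 Wh = 812.5 kWh
electric oven: 3890 W × 2.51 h × 30 d = 292,917 Wh = 292.9 kWh
portable space heater: 860 W × 1.86 h × 30 d = 47,988 Wh = 47.99 kWh
Total energy = 11.34 + 3.611 + 812.5 + 292.9 + 47.99 = 1,168 kWh
Cost = 1,168 kWh × €0.203 = €237.19

€237.19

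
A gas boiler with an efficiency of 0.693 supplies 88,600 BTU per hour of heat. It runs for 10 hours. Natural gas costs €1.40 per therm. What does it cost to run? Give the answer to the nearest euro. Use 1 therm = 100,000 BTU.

€18

Heat delivered = 88,600 BTU/h × 10 h = 886,000 BTU
Gas input = 886,000 / 0.693 = 1,278,499 BTU
= 1,278,499 / 100,000 = 12.78 therm
Cost = 12.78 × €1.40/therm = €17.90 ≈ €18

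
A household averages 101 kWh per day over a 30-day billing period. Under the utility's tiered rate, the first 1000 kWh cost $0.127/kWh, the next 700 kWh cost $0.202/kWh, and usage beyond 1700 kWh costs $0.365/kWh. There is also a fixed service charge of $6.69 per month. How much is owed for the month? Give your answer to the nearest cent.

Usage = 101 kWh/day × 30 days = 3030 kWh
First 1000 kWh × $0.127 = $127.00
Next 700 kWh × $0.202 = $141.40
Remaining 1330 kWh × $0.365 = $485.45
Energy charge = $753.85; + service $6.69 = $760.54

$760.54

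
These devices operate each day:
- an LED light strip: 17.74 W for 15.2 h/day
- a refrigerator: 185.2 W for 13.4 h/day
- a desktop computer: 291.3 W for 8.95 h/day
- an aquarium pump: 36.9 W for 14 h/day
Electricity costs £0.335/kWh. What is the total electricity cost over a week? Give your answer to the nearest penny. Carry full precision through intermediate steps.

£13.78

LED light strip: 17.74 W × 15.2 h × 7 d = 1,888 Wh = 1.888 kWh
refrigerator: 185.2 W × 13.4 h × 7 d = 17,372 Wh = 17.37 kWh
desktop computer: 291.3 W × 8.95 h × 7 d = 18,250 Wh = 18.25 kWh
aquarium pump: 36.9 W × 14 h × 7 d = 3,616 Wh = 3.616 kWh
Total energy = 1.888 + 17.37 + 18.25 + 3.616 = 41.13 kWh
Cost = 41.13 kWh × £0.335 = £13.78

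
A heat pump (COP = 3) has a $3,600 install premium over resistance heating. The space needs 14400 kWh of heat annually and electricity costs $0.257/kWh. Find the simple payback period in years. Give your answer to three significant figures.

Resistance: 14400 kWh × $0.257 = $3,700.80/yr
Heat pump: 14400 / 3 = 4800 kWh in → × $0.257 = $1,233.60/yr
Annual savings = $2,467.20
Payback = $3,600 / $2,467.20 = 1.46 years

1.46 years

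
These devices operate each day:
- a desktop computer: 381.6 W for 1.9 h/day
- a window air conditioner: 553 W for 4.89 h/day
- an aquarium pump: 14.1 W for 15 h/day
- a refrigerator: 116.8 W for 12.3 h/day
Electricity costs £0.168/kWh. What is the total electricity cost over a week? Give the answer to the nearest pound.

£6

desktop computer: 381.6 W × 1.9 h × 7 d = 5,075 Wh = 5.075 kWh
window air conditioner: 553 W × 4.89 h × 7 d = 18,929 Wh = 18.93 kWh
aquarium pump: 14.1 W × 15 h × 7 d = 1,480 Wh = 1.48 kWh
refrigerator: 116.8 W × 12.3 h × 7 d = 10,056 Wh = 10.06 kWh
Total energy = 5.075 + 18.93 + 1.48 + 10.06 = 35.54 kWh
Cost = 35.54 kWh × £0.168 = £5.97 ≈ £6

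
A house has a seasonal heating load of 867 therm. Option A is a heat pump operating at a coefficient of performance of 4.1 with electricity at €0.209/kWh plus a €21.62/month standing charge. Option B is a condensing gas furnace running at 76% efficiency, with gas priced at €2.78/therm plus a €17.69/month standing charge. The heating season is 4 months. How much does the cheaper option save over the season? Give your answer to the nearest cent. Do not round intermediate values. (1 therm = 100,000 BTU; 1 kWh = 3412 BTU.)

€1860.37

Heat load = 867 therm × 100,000 = 86,700,000 BTU
Gas: input = 86,700,000 / 0.76 = 114,078,947 BTU = 1,141 therm → 1,141 × €2.78 = €3,171.39; + 4 × €17.69 standing = €3,242.15
Heat pump: 86,700,000 BTU / 3412 = 25,410 kWh heat; / 4.1 = 6,198 kWh in → × €0.209 = €1,295.31; + 4 × €21.62 standing = €1,381.79
Difference = |€3,242.15 − €1,381.79| = €1,860.37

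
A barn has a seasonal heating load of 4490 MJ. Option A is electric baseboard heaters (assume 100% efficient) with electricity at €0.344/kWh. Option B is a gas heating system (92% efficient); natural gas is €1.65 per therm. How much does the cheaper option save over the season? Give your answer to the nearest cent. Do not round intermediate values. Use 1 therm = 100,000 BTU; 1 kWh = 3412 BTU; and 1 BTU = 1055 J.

€352.76

Heat load = 4490 MJ = 4,490,000,000 J / 1055 = 4,255,924 BTU
Gas: input = 4,255,924 / 0.92 = 4,626,005 BTU = 46.26 therm → 46.26 × €1.65 = €76.33
Electric: 4,255,924 BTU / 3412 = 1,247 kWh → × €0.344 = €429.08
Difference = |€76.33 − €429.08| = €352.76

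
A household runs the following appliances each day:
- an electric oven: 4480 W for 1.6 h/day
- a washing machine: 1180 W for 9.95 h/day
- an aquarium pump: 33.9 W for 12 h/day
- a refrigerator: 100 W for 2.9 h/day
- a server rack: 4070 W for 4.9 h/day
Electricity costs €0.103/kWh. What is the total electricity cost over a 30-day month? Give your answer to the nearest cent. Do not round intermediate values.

electric oven: 4480 W × 1.6 h × 30 d = 215,040 Wh = 215 kWh
washing machine: 1180 W × 9.95 h × 30 d = 352,230 Wh = 352.2 kWh
aquarium pump: 33.9 W × 12 h × 30 d = 12,204 Wh = 12.2 kWh
refrigerator: 100 W × 2.9 h × 30 d = 8,700 Wh = 8.7 kWh
server rack: 4070 W × 4.9 h × 30 d = 598,290 Wh = 598.3 kWh
Total energy = 215 + 352.2 + 12.2 + 8.7 + 598.3 = 1,186 kWh
Cost = 1,186 kWh × €0.103 = €122.21

€122.21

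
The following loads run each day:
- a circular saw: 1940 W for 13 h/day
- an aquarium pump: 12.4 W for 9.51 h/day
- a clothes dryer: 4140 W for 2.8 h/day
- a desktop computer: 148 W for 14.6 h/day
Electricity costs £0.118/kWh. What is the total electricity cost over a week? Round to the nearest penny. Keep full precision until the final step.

circular saw: 1940 W × 13 h × 7 d = 176,540 Wh = 176.5 kWh
aquarium pump: 12.4 W × 9.51 h × 7 d = 825 Wh = 0.8255 kWh
clothes dryer: 4140 W × 2.8 h × 7 d = 81,144 Wh = 81.14 kWh
desktop computer: 148 W × 14.6 h × 7 d = 15,126 Wh = 15.13 kWh
Total energy = 176.5 + 0.8255 + 81.14 + 15.13 = 273.6 kWh
Cost = 273.6 kWh × £0.118 = £32.29

£32.29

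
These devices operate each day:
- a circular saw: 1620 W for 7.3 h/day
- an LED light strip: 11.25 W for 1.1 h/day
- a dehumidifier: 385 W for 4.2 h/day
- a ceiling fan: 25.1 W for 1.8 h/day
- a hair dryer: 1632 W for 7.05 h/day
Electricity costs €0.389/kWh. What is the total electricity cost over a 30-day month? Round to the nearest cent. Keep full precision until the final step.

circular saw: 1620 W × 7.3 h × 30 d = 354,780 Wh = 354.8 kWh
LED light strip: 11.25 W × 1.1 h × 30 d = 371 Wh = 0.3713 kWh
dehumidifier: 385 W × 4.2 h × 30 d = 48,510 Wh = 48.51 kWh
ceiling fan: 25.1 W × 1.8 h × 30 d = 1,355 Wh = 1.355 kWh
hair dryer: 1632 W × 7.05 h × 30 d = 345,168 Wh = 345.2 kWh
Total energy = 354.8 + 0.3713 + 48.51 + 1.355 + 345.2 = 750.2 kWh
Cost = 750.2 kWh × €0.389 = €291.82

€291.82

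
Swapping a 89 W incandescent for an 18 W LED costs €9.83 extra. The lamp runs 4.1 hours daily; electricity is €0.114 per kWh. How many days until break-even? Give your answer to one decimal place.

296.2 days

Power saved = 89 − 18 = 71 W
Daily energy saved = 71 W × 4.1 h = 291.1 Wh = 0.2911 kWh
Daily savings = 0.2911 × €0.114 = €0.0332
Payback = €9.83 / €0.0332 per day = 296.2 days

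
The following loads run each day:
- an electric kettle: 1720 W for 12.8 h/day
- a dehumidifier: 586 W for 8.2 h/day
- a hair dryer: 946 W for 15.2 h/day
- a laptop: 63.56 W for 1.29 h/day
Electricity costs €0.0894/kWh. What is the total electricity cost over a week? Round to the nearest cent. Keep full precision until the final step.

€25.83

electric kettle: 1720 W × 12.8 h × 7 d = 154,112 Wh = 154.1 kWh
dehumidifier: 586 W × 8.2 h × 7 d = 33,636 Wh = 33.64 kWh
hair dryer: 946 W × 15.2 h × 7 d = 100,654 Wh = 100.7 kWh
laptop: 63.56 W × 1.29 h × 7 d = 574 Wh = 0.5739 kWh
Total energy = 154.1 + 33.64 + 100.7 + 0.5739 = 289 kWh
Cost = 289 kWh × €0.0894 = €25.83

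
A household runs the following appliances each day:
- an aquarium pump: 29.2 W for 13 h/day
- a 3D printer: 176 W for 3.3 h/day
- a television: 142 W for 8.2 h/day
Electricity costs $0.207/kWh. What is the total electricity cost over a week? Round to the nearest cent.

aquarium pump: 29.2 W × 13 h × 7 d = 2,657 Wh = 2.657 kWh
3D printer: 176 W × 3.3 h × 7 d = 4,066 Wh = 4.066 kWh
television: 142 W × 8.2 h × 7 d = 8,151 Wh = 8.151 kWh
Total energy = 2.657 + 4.066 + 8.151 = 14.87 kWh
Cost = 14.87 kWh × $0.207 = $3.08

$3.08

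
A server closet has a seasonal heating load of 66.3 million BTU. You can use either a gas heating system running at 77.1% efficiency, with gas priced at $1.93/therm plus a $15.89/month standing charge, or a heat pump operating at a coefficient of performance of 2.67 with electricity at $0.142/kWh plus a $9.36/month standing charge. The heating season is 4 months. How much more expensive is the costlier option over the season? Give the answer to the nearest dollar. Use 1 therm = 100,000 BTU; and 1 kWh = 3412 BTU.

Heat load = 66.3 × 10⁶ BTU = 66,300,000 BTU
Gas: input = 66,300,000 / 0.771 = 85,992,218 BTU = 859.9 therm → 859.9 × $1.93 = $1,659.65; + 4 × $15.89 standing = $1,723.21
Heat pump: 66,300,000 BTU / 3412 = 19,430 kWh heat; / 2.67 = 7,278 kWh in → × $0.142 = $1,033.43; + 4 × $9.36 standing = $1,070.87
Difference = |$1,723.21 − $1,070.87| = $652.34 ≈ $652

$652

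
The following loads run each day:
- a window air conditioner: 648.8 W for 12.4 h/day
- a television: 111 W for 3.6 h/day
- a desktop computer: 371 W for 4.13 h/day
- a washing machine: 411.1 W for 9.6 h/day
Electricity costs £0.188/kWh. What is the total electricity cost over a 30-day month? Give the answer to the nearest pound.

window air conditioner: 648.8 W × 12.4 h × 30 d = 241,354 Wh = 241.4 kWh
television: 111 W × 3.6 h × 30 d = 11,988 Wh = 11.99 kWh
desktop computer: 371 W × 4.13 h × 30 d = 45,967 Wh = 45.97 kWh
washing machine: 411.1 W × 9.6 h × 30 d = 118,397 Wh = 118.4 kWh
Total energy = 241.4 + 11.99 + 45.97 + 118.4 = 417.7 kWh
Cost = 417.7 kWh × £0.188 = £78.53 ≈ £79

£79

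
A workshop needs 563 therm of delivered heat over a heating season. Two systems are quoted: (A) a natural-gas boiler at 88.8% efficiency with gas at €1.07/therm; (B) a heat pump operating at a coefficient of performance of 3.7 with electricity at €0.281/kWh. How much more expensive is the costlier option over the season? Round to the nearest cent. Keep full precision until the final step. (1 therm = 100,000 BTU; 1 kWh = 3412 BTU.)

Heat load = 563 therm × 100,000 = 56,300,000 BTU
Gas: input = 56,300,000 / 0.888 = 63,400,901 BTU = 634 therm → 634 × €1.07 = €678.39
Heat pump: 56,300,000 BTU / 3412 = 16,500 kWh heat; / 3.7 = 4,460 kWh in → × €0.281 = €1,253.15
Difference = |€678.39 − €1,253.15| = €574.76

€574.76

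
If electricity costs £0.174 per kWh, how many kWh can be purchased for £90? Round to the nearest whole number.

£90 / £0.174 per kWh = 517.2 kWh

517 kWh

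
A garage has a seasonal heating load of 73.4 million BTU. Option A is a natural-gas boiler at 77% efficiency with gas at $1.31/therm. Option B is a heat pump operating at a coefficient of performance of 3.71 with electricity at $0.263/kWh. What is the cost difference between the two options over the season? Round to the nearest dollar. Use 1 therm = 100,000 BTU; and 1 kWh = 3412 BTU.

Heat load = 73.4 × 10⁶ BTU = 73,400,000 BTU
Gas: input = 73,400,000 / 0.77 = 95,324,675 BTU = 953.2 therm → 953.2 × $1.31 = $1,248.75
Heat pump: 73,400,000 BTU / 3412 = 21,510 kWh heat; / 3.71 = 5,798 kWh in → × $0.263 = $1,525.00
Difference = |$1,248.75 − $1,525.00| = $276.24 ≈ $276

$276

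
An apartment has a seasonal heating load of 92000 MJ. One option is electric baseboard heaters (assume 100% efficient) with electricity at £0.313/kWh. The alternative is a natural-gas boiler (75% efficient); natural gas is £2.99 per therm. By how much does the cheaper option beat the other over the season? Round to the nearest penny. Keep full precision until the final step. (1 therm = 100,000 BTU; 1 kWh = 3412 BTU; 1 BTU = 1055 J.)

Heat load = 92000 MJ = 92,000,000,000 J / 1055 = 87,203,791 BTU
Gas: input = 87,203,791 / 0.75 = 116,271,722 BTU = 1,163 therm → 1,163 × £2.99 = £3,476.52
Electric: 87,203,791 BTU / 3412 = 25,560 kWh → × £0.313 = £7,999.64
Difference = |£3,476.52 − £7,999.64| = £4,523.12

£4523.12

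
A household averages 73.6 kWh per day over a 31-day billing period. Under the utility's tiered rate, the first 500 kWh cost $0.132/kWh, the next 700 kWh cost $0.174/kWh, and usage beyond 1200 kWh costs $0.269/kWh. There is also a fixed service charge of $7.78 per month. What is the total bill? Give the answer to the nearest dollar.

Usage = 73.6 kWh/day × 31 days = 2281.6 kWh
First 500 kWh × $0.132 = $66.00
Next 700 kWh × $0.174 = $121.80
Remaining 1081.6 kWh × $0.269 = $290.95
Energy charge = $478.75; + service $7.78 = $486.53 ≈ $487

$487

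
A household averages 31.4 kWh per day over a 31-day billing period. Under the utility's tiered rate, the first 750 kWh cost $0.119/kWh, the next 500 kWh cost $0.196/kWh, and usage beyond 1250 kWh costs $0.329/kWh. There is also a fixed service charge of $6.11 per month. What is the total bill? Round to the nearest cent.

Usage = 31.4 kWh/day × 31 days = 973.4 kWh
First 750 kWh × $0.119 = $89.25
Next 223.4 kWh × $0.196 = $43.79
Remaining tier: 0 kWh (not reached)
Energy charge = $133.04; + service $6.11 = $139.15

$139.15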